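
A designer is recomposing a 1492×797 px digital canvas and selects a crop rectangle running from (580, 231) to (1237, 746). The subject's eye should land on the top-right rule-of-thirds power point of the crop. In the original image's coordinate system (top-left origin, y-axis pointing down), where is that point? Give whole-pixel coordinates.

(1018, 403)

Crop width = 1237 − 580 = 657 px; one third is 219.00 px.
Crop height = 746 − 231 = 515 px; one third is 171.67 px.
The top-right point is two-thirds across and one-third down within the crop:
x = 580 + 2 × 219.00 ≈ 1018; y = 231 + 1 × 171.67 ≈ 403.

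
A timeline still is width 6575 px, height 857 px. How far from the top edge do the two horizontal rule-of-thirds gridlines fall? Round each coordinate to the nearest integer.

857 / 3 = 285.67, so the horizontal lines sit at one and two thirds of 857.

y = 286 px and y = 571 px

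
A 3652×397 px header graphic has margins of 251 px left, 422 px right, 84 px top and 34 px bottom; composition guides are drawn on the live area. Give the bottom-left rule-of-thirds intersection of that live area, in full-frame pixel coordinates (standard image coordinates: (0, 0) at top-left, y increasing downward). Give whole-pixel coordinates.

(1244, 270)

Content width = 3652 − 251 − 422 = 2979 px; content height = 397 − 84 − 34 = 279 px.
Bottom-left is one-third across and two-thirds down within the live area.
x = 251 + 1 × 2979/3 = 251 + 993.00 ≈ 1244
y = 84 + 2 × 279/3 = 84 + 186.00 ≈ 270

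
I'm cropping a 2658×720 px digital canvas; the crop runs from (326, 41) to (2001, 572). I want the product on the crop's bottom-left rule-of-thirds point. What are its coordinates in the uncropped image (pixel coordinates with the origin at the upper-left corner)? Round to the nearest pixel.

(884, 395)

Crop width = 2001 − 326 = 1675 px; one third is 558.33 px.
Crop height = 572 − 41 = 531 px; one third is 177.00 px.
The bottom-left point is one-third across and two-thirds down within the crop:
x = 326 + 1 × 558.33 ≈ 884; y = 41 + 2 × 177.00 ≈ 395.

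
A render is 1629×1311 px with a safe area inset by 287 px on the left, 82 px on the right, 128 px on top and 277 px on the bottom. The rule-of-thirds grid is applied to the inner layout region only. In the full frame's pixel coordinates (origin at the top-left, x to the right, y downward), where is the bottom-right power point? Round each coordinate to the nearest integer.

x = 1127 px, y = 732 px

Content width = 1629 − 287 − 82 = 1260 px; content height = 1311 − 128 − 277 = 906 px.
Bottom-right is two-thirds across and two-thirds down within the inner layout region.
x = 287 + 2 × 1260/3 = 287 + 840.00 ≈ 1127
y = 128 + 2 × 906/3 = 128 + 604.00 ≈ 732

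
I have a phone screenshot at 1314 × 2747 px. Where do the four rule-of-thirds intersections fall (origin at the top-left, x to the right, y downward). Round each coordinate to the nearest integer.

(438, 916), (876, 916), (438, 1831), (876, 1831)

One third of 1314 is 438; one third of 2747 is 915.67.
Vertical third lines at x = 438 and x = 876; horizontal third lines at y = 916 and y = 1831.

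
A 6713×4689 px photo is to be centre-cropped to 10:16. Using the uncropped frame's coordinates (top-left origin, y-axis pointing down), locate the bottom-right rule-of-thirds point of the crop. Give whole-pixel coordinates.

(3845, 3126)

6713/4689 > 10/16, so the 10:16 crop keeps the full height 4689 and trims width to 4689 × 10/16 = 2930.62 px.
Left offset = (6713 − 2930.62)/2 = 1891.19 px; top offset = 0.
Bottom-right is two-thirds across and two-thirds down within the crop:
x = 1891.19 + 2 × 2930.62/3 ≈ 3845; y = 0.00 + 2 × 4689.00/3 ≈ 3126.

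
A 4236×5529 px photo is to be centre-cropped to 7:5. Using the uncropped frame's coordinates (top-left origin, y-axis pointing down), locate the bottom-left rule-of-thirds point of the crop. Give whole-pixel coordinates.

4236/5529 < 7/5, so the 7:5 crop keeps the full width 4236 and trims height to 4236 × 5/7 = 3025.71 px.
Top offset = (5529 − 3025.71)/2 = 1251.64 px; left offset = 0.
Bottom-left is one-third across and two-thirds down within the crop:
x = 0.00 + 1 × 4236.00/3 ≈ 1412; y = 1251.64 + 2 × 3025.71/3 ≈ 3269.

(1412, 3269)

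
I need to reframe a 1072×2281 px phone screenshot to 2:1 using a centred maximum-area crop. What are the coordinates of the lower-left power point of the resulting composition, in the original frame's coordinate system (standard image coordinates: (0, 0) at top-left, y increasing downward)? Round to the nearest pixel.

1072/2281 < 2/1, so the 2:1 crop keeps the full width 1072 and trims height to 1072 × 1/2 = 536.00 px.
Top offset = (2281 − 536.00)/2 = 872.50 px; left offset = 0.
Lower-left is one-third across and two-thirds down within the crop:
x = 0.00 + 1 × 1072.00/3 ≈ 357; y = 872.50 + 2 × 536.00/3 ≈ 1230.

x = 357 px, y = 1230 px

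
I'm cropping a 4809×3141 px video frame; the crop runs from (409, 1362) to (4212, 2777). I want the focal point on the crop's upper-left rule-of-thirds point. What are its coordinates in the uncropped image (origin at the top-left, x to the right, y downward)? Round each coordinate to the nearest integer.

(1677, 1834)

Crop width = 4212 − 409 = 3803 px; one third is 1267.67 px.
Crop height = 2777 − 1362 = 1415 px; one third is 471.67 px.
The upper-left point is one-third across and one-third down within the crop:
x = 409 + 1 × 1267.67 ≈ 1677; y = 1362 + 1 × 471.67 ≈ 1834.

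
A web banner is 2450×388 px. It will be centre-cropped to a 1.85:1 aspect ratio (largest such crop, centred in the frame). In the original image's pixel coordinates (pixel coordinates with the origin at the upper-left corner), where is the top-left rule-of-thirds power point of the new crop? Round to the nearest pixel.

2450/388 > 1.85/1, so the 1.85:1 crop keeps the full height 388 and trims width to 388 × 1.85/1 = 717.80 px.
Left offset = (2450 − 717.80)/2 = 866.10 px; top offset = 0.
Top-left is one-third across and one-third down within the crop:
x = 866.10 + 1 × 717.80/3 ≈ 1105; y = 0.00 + 1 × 388.00/3 ≈ 129.

(1105, 129)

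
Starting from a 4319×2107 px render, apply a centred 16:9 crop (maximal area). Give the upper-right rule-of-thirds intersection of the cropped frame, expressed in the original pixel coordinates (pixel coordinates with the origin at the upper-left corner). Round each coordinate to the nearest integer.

4319/2107 > 16/9, so the 16:9 crop keeps the full height 2107 and trims width to 2107 × 16/9 = 3745.78 px.
Left offset = (4319 − 3745.78)/2 = 286.61 px; top offset = 0.
Upper-right is two-thirds across and one-third down within the crop:
x = 286.61 + 2 × 3745.78/3 ≈ 2784; y = 0.00 + 1 × 2107.00/3 ≈ 702.

x = 2784 px, y = 702 px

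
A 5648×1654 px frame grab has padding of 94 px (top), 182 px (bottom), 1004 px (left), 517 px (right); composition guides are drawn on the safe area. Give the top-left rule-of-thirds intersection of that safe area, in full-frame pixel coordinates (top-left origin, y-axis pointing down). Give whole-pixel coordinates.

Content width = 5648 − 1004 − 517 = 4127 px; content height = 1654 − 94 − 182 = 1378 px.
Top-left is one-third across and one-third down within the safe area.
x = 1004 + 1 × 4127/3 = 1004 + 1375.67 ≈ 2380
y = 94 + 1 × 1378/3 = 94 + 459.33 ≈ 553

x = 2380 px, y = 553 px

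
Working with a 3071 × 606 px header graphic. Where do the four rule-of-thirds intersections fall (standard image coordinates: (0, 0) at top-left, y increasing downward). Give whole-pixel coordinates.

One third of 3071 is 1023.67; one third of 606 is 202.
Vertical third lines at x = 1024 and x = 2047; horizontal third lines at y = 202 and y = 404.

(1024, 202), (2047, 202), (1024, 404), (2047, 404)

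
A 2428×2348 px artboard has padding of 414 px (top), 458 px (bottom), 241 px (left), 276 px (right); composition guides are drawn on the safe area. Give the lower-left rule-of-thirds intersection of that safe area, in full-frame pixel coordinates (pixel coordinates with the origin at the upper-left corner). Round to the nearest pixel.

x = 878 px, y = 1398 px

Content width = 2428 − 241 − 276 = 1911 px; content height = 2348 − 414 − 458 = 1476 px.
Lower-left is one-third across and two-thirds down within the safe area.
x = 241 + 1 × 1911/3 = 241 + 637.00 ≈ 878
y = 414 + 2 × 1476/3 = 414 + 984.00 ≈ 1398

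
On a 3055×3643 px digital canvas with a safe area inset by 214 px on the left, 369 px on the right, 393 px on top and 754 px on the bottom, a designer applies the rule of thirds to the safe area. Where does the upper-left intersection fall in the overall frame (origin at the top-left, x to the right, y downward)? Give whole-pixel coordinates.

x = 1038 px, y = 1225 px

Content width = 3055 − 214 − 369 = 2472 px; content height = 3643 − 393 − 754 = 2496 px.
Upper-left is one-third across and one-third down within the safe area.
x = 214 + 1 × 2472/3 = 214 + 824.00 ≈ 1038
y = 393 + 1 × 2496/3 = 393 + 832.00 ≈ 1225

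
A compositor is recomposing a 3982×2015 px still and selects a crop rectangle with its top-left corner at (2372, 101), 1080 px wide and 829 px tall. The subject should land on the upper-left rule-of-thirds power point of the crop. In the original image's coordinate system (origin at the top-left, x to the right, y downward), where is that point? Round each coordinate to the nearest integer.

x = 2732 px, y = 377 px

One third of the crop width 1080 is 360.00 px.
One third of the crop height 829 is 276.33 px.
The upper-left point is one-third across and one-third down within the crop:
x = 2372 + 1 × 360.00 ≈ 2732; y = 101 + 1 × 276.33 ≈ 377.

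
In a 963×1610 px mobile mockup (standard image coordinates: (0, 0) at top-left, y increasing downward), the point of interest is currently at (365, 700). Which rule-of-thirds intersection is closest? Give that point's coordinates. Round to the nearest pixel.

x = 321 px, y = 537 px

Third lines: x ∈ {321, 642}, y ∈ {537, 1073}.
365 is closer to x = 321; 700 is closer to y = 537.
So the nearest intersection is the upper-left power point.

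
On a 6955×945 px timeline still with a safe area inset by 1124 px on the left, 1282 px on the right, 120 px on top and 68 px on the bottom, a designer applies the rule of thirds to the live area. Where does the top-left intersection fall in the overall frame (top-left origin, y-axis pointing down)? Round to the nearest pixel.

Content width = 6955 − 1124 − 1282 = 4549 px; content height = 945 − 120 − 68 = 757 px.
Top-left is one-third across and one-third down within the live area.
x = 1124 + 1 × 4549/3 = 1124 + 1516.33 ≈ 2640
y = 120 + 1 × 757/3 = 120 + 252.33 ≈ 372

(2640, 372)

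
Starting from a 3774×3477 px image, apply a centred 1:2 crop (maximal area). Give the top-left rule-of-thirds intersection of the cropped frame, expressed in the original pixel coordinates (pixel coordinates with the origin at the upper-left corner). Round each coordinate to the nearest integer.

3774/3477 > 1/2, so the 1:2 crop keeps the full height 3477 and trims width to 3477 × 1/2 = 1738.50 px.
Left offset = (3774 − 1738.50)/2 = 1017.75 px; top offset = 0.
Top-left is one-third across and one-third down within the crop:
x = 1017.75 + 1 × 1738.50/3 ≈ 1597; y = 0.00 + 1 × 3477.00/3 ≈ 1159.

(1597, 1159)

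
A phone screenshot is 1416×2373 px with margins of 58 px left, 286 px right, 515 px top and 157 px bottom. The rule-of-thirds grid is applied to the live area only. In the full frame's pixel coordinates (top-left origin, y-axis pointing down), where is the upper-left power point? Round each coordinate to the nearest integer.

Content width = 1416 − 58 − 286 = 1072 px; content height = 2373 − 515 − 157 = 1701 px.
Upper-left is one-third across and one-third down within the live area.
x = 58 + 1 × 1072/3 = 58 + 357.33 ≈ 415
y = 515 + 1 × 1701/3 = 515 + 567.00 ≈ 1082

(415, 1082)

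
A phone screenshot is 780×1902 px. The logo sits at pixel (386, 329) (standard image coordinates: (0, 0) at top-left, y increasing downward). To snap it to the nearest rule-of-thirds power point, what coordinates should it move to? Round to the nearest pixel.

Third lines: x ∈ {260, 520}, y ∈ {634, 1268}.
386 is closer to x = 260; 329 is closer to y = 634.
So the nearest intersection is the upper-left power point.

x = 260 px, y = 634 px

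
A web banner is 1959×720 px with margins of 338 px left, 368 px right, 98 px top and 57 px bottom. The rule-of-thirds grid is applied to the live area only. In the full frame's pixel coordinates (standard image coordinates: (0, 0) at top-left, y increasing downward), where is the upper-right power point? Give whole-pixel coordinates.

x = 1173 px, y = 286 px

Content width = 1959 − 338 − 368 = 1253 px; content height = 720 − 98 − 57 = 565 px.
Upper-right is two-thirds across and one-third down within the live area.
x = 338 + 2 × 1253/3 = 338 + 835.33 ≈ 1173
y = 98 + 1 × 565/3 = 98 + 188.33 ≈ 286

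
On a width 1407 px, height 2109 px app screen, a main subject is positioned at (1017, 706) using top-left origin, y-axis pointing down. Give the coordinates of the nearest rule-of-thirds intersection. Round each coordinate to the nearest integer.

Third lines: x ∈ {469, 938}, y ∈ {703, 1406}.
1017 is closer to x = 938; 706 is closer to y = 703.
So the nearest intersection is the upper-right power point.

(938, 703)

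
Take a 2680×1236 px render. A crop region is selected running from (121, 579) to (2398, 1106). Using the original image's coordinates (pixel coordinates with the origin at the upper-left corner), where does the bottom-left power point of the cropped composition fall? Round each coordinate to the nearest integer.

Crop width = 2398 − 121 = 2277 px; one third is 759.00 px.
Crop height = 1106 − 579 = 527 px; one third is 175.67 px.
The bottom-left point is one-third across and two-thirds down within the crop:
x = 121 + 1 × 759.00 ≈ 880; y = 579 + 2 × 175.67 ≈ 930.

x = 880 px, y = 930 px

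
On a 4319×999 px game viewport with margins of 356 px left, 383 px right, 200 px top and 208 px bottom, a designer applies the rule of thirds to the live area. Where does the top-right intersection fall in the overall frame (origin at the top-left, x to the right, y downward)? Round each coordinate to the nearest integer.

Content width = 4319 − 356 − 383 = 3580 px; content height = 999 − 200 − 208 = 591 px.
Top-right is two-thirds across and one-third down within the live area.
x = 356 + 2 × 3580/3 = 356 + 2386.67 ≈ 2743
y = 200 + 1 × 591/3 = 200 + 197.00 ≈ 397

x = 2743 px, y = 397 px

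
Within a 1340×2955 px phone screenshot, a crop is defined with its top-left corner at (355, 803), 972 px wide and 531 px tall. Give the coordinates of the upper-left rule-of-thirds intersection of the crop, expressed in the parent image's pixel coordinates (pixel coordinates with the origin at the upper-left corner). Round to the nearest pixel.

x = 679 px, y = 980 px

One third of the crop width 972 is 324.00 px.
One third of the crop height 531 is 177.00 px.
The upper-left point is one-third across and one-third down within the crop:
x = 355 + 1 × 324.00 ≈ 679; y = 803 + 1 × 177.00 ≈ 980.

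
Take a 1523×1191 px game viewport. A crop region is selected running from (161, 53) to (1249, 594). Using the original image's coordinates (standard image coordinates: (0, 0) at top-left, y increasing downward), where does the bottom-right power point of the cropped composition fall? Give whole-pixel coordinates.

Crop width = 1249 − 161 = 1088 px; one third is 362.67 px.
Crop height = 594 − 53 = 541 px; one third is 180.33 px.
The bottom-right point is two-thirds across and two-thirds down within the crop:
x = 161 + 2 × 362.67 ≈ 886; y = 53 + 2 × 180.33 ≈ 414.

x = 886 px, y = 414 px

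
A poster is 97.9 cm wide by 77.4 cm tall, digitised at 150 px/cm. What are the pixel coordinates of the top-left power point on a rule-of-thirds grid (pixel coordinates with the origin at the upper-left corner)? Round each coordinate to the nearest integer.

In pixels the canvas is 97.9 × 150 = 14685 wide and 77.4 × 150 = 11610 tall.
The top-left point is one-third across and one-third down:
x = 1 × 14685/3 ≈ 4895; y = 1 × 11610/3 ≈ 3870.

(4895, 3870)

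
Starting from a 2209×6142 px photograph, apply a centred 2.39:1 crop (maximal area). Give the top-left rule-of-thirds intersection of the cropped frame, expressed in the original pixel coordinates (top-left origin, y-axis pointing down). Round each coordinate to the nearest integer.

2209/6142 < 2.39/1, so the 2.39:1 crop keeps the full width 2209 and trims height to 2209 × 1/2.39 = 924.27 px.
Top offset = (6142 − 924.27)/2 = 2608.87 px; left offset = 0.
Top-left is one-third across and one-third down within the crop:
x = 0.00 + 1 × 2209.00/3 ≈ 736; y = 2608.87 + 1 × 924.27/3 ≈ 2917.

x = 736 px, y = 2917 px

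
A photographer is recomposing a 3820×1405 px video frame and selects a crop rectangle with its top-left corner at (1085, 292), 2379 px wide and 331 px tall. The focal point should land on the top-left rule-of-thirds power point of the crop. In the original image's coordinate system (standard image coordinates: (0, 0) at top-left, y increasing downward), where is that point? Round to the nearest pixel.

One third of the crop width 2379 is 793.00 px.
One third of the crop height 331 is 110.33 px.
The top-left point is one-third across and one-third down within the crop:
x = 1085 + 1 × 793.00 ≈ 1878; y = 292 + 1 × 110.33 ≈ 402.

x = 1878 px, y = 402 px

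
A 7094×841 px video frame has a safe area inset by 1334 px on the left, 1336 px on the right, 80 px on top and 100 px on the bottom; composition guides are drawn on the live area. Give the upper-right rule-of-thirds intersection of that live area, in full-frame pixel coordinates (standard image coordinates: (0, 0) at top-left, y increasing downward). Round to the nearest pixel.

(4283, 300)

Content width = 7094 − 1334 − 1336 = 4424 px; content height = 841 − 80 − 100 = 661 px.
Upper-right is two-thirds across and one-third down within the live area.
x = 1334 + 2 × 4424/3 = 1334 + 2949.33 ≈ 4283
y = 80 + 1 × 661/3 = 80 + 220.33 ≈ 300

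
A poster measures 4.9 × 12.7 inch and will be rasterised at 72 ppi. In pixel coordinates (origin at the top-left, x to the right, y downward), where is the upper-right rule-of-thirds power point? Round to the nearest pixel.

In pixels the canvas is 4.9 × 72 = 352.8 wide and 12.7 × 72 = 914.4 tall.
The upper-right point is two-thirds across and one-third down:
x = 2 × 352.8/3 ≈ 235; y = 1 × 914.4/3 ≈ 305.

(235, 305)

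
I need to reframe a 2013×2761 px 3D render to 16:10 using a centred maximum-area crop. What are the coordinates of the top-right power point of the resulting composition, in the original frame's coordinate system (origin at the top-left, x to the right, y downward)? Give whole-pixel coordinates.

2013/2761 < 16/10, so the 16:10 crop keeps the full width 2013 and trims height to 2013 × 10/16 = 1258.12 px.
Top offset = (2761 − 1258.12)/2 = 751.44 px; left offset = 0.
Top-right is two-thirds across and one-third down within the crop:
x = 0.00 + 2 × 2013.00/3 ≈ 1342; y = 751.44 + 1 × 1258.12/3 ≈ 1171.

x = 1342 px, y = 1171 px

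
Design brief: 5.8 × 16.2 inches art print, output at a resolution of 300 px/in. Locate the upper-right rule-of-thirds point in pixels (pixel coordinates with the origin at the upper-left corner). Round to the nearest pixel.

x = 1160 px, y = 1620 px

In pixels the canvas is 5.8 × 300 = 1740 wide and 16.2 × 300 = 4860 tall.
The upper-right point is two-thirds across and one-third down:
x = 2 × 1740/3 ≈ 1160; y = 1 × 4860/3 ≈ 1620.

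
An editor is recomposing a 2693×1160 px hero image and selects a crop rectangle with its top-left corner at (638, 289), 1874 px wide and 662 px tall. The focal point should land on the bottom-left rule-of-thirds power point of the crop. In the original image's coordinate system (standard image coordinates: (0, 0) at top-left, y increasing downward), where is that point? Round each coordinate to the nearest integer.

One third of the crop width 1874 is 624.67 px.
One third of the crop height 662 is 220.67 px.
The bottom-left point is one-third across and two-thirds down within the crop:
x = 638 + 1 × 624.67 ≈ 1263; y = 289 + 2 × 220.67 ≈ 730.

(1263, 730)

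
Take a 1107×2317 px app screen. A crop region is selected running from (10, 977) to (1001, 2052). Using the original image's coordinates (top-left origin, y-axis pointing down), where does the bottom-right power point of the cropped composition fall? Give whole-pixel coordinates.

Crop width = 1001 − 10 = 991 px; one third is 330.33 px.
Crop height = 2052 − 977 = 1075 px; one third is 358.33 px.
The bottom-right point is two-thirds across and two-thirds down within the crop:
x = 10 + 2 × 330.33 ≈ 671; y = 977 + 2 × 358.33 ≈ 1694.

x = 671 px, y = 1694 px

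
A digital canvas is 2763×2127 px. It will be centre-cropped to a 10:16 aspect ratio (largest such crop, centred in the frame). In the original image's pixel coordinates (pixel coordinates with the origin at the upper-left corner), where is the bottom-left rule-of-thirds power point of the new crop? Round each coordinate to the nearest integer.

2763/2127 > 10/16, so the 10:16 crop keeps the full height 2127 and trims width to 2127 × 10/16 = 1329.38 px.
Left offset = (2763 − 1329.38)/2 = 716.81 px; top offset = 0.
Bottom-left is one-third across and two-thirds down within the crop:
x = 716.81 + 1 × 1329.38/3 ≈ 1160; y = 0.00 + 2 × 2127.00/3 ≈ 1418.

x = 1160 px, y = 1418 px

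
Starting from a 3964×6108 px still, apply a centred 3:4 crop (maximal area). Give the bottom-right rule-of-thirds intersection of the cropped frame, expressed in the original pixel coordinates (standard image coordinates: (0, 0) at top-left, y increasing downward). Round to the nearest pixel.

x = 2643 px, y = 3935 px

3964/6108 < 3/4, so the 3:4 crop keeps the full width 3964 and trims height to 3964 × 4/3 = 5285.33 px.
Top offset = (6108 − 5285.33)/2 = 411.33 px; left offset = 0.
Bottom-right is two-thirds across and two-thirds down within the crop:
x = 0.00 + 2 × 3964.00/3 ≈ 2643; y = 411.33 + 2 × 5285.33/3 ≈ 3935.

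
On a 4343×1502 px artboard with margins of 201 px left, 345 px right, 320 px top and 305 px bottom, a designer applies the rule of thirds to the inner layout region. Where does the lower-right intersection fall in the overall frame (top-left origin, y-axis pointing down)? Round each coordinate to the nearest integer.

(2732, 905)

Content width = 4343 − 201 − 345 = 3797 px; content height = 1502 − 320 − 305 = 877 px.
Lower-right is two-thirds across and two-thirds down within the inner layout region.
x = 201 + 2 × 3797/3 = 201 + 2531.33 ≈ 2732
y = 320 + 2 × 877/3 = 320 + 584.67 ≈ 905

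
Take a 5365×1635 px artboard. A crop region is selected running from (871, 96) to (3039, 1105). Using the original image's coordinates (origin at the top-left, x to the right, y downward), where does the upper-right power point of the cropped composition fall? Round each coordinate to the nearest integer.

Crop width = 3039 − 871 = 2168 px; one third is 722.67 px.
Crop height = 1105 − 96 = 1009 px; one third is 336.33 px.
The upper-right point is two-thirds across and one-third down within the crop:
x = 871 + 2 × 722.67 ≈ 2316; y = 96 + 1 × 336.33 ≈ 432.

x = 2316 px, y = 432 px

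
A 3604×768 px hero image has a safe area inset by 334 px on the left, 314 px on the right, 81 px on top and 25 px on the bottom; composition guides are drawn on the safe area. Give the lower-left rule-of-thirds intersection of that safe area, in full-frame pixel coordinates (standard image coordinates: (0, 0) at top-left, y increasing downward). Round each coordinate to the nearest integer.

x = 1319 px, y = 522 px

Content width = 3604 − 334 − 314 = 2956 px; content height = 768 − 81 − 25 = 662 px.
Lower-left is one-third across and two-thirds down within the safe area.
x = 334 + 1 × 2956/3 = 334 + 985.33 ≈ 1319
y = 81 + 2 × 662/3 = 81 + 441.33 ≈ 522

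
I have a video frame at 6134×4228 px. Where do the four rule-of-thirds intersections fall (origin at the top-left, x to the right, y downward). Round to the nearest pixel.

(2045, 1409), (4089, 1409), (2045, 2819), (4089, 2819)

One third of 6134 is 2044.67; one third of 4228 is 1409.33.
Vertical third lines at x = 2045 and x = 4089; horizontal third lines at y = 1409 and y = 2819.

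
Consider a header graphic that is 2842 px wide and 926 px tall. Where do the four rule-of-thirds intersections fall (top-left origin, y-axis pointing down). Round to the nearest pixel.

One third of 2842 is 947.33; one third of 926 is 308.67.
Vertical third lines at x = 947 and x = 1895; horizontal third lines at y = 309 and y = 617.

(947, 309), (1895, 309), (947, 617), (1895, 617)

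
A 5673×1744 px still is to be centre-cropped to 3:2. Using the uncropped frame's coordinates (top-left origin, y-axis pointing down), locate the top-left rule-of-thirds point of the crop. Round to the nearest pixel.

(2401, 581)

5673/1744 > 3/2, so the 3:2 crop keeps the full height 1744 and trims width to 1744 × 3/2 = 2616.00 px.
Left offset = (5673 − 2616.00)/2 = 1528.50 px; top offset = 0.
Top-left is one-third across and one-third down within the crop:
x = 1528.50 + 1 × 2616.00/3 ≈ 2401; y = 0.00 + 1 × 1744.00/3 ≈ 581.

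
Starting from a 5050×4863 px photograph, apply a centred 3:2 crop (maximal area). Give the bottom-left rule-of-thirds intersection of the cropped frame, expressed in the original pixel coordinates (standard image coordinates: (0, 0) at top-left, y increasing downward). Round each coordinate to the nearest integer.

(1683, 2993)

5050/4863 < 3/2, so the 3:2 crop keeps the full width 5050 and trims height to 5050 × 2/3 = 3366.67 px.
Top offset = (4863 − 3366.67)/2 = 748.17 px; left offset = 0.
Bottom-left is one-third across and two-thirds down within the crop:
x = 0.00 + 1 × 5050.00/3 ≈ 1683; y = 748.17 + 2 × 3366.67/3 ≈ 2993.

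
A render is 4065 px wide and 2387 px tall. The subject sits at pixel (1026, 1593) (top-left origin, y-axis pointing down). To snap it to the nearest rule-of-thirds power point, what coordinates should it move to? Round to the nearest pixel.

(1355, 1591)

Third lines: x ∈ {1355, 2710}, y ∈ {796, 1591}.
1026 is closer to x = 1355; 1593 is closer to y = 1591.
So the nearest intersection is the lower-left power point.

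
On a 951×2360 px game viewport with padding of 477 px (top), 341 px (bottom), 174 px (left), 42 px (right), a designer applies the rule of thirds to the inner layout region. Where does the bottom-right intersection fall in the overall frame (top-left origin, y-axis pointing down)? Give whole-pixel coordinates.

(664, 1505)

Content width = 951 − 174 − 42 = 735 px; content height = 2360 − 477 − 341 = 1542 px.
Bottom-right is two-thirds across and two-thirds down within the inner layout region.
x = 174 + 2 × 735/3 = 174 + 490.00 ≈ 664
y = 477 + 2 × 1542/3 = 477 + 1028.00 ≈ 1505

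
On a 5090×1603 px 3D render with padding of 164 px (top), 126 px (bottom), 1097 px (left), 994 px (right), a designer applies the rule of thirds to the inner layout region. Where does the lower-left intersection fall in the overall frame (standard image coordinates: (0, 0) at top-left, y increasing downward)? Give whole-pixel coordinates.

x = 2097 px, y = 1039 px

Content width = 5090 − 1097 − 994 = 2999 px; content height = 1603 − 164 − 126 = 1313 px.
Lower-left is one-third across and two-thirds down within the inner layout region.
x = 1097 + 1 × 2999/3 = 1097 + 999.67 ≈ 2097
y = 164 + 2 × 1313/3 = 164 + 875.33 ≈ 1039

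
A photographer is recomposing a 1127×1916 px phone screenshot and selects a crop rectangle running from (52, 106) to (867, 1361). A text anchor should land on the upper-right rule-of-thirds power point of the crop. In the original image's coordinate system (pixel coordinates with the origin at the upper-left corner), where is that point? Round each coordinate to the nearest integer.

(595, 524)

Crop width = 867 − 52 = 815 px; one third is 271.67 px.
Crop height = 1361 − 106 = 1255 px; one third is 418.33 px.
The upper-right point is two-thirds across and one-third down within the crop:
x = 52 + 2 × 271.67 ≈ 595; y = 106 + 1 × 418.33 ≈ 524.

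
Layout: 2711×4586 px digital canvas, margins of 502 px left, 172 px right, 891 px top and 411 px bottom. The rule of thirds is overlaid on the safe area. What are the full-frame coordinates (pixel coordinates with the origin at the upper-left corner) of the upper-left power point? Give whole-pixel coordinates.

Content width = 2711 − 502 − 172 = 2037 px; content height = 4586 − 891 − 411 = 3284 px.
Upper-left is one-third across and one-third down within the safe area.
x = 502 + 1 × 2037/3 = 502 + 679.00 ≈ 1181
y = 891 + 1 × 3284/3 = 891 + 1094.67 ≈ 1986

(1181, 1986)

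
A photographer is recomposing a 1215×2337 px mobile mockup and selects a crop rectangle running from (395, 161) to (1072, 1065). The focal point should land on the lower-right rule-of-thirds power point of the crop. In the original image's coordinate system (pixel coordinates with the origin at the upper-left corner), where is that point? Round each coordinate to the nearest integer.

(846, 764)

Crop width = 1072 − 395 = 677 px; one third is 225.67 px.
Crop height = 1065 − 161 = 904 px; one third is 301.33 px.
The lower-right point is two-thirds across and two-thirds down within the crop:
x = 395 + 2 × 225.67 ≈ 846; y = 161 + 2 × 301.33 ≈ 764.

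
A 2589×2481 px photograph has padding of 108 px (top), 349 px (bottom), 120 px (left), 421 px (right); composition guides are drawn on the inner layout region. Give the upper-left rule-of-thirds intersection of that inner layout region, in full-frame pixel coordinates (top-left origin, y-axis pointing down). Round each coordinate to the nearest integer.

(803, 783)

Content width = 2589 − 120 − 421 = 2048 px; content height = 2481 − 108 − 349 = 2024 px.
Upper-left is one-third across and one-third down within the inner layout region.
x = 120 + 1 × 2048/3 = 120 + 682.67 ≈ 803
y = 108 + 1 × 2024/3 = 108 + 674.67 ≈ 783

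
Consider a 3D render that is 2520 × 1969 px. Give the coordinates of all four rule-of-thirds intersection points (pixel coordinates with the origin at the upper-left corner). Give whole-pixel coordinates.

(840, 656), (1680, 656), (840, 1313), (1680, 1313)

One third of 2520 is 840; one third of 1969 is 656.33.
Vertical third lines at x = 840 and x = 1680; horizontal third lines at y = 656 and y = 1313.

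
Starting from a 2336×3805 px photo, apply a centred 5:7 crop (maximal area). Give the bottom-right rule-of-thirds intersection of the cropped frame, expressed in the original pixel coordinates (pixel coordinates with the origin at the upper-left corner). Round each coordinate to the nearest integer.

(1557, 2448)

2336/3805 < 5/7, so the 5:7 crop keeps the full width 2336 and trims height to 2336 × 7/5 = 3270.40 px.
Top offset = (3805 − 3270.40)/2 = 267.30 px; left offset = 0.
Bottom-right is two-thirds across and two-thirds down within the crop:
x = 0.00 + 2 × 2336.00/3 ≈ 1557; y = 267.30 + 2 × 3270.40/3 ≈ 2448.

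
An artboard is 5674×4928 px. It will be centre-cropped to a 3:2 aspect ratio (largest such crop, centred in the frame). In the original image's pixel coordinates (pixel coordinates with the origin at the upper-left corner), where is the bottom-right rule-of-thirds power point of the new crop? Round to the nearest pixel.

x = 3783 px, y = 3094 px

5674/4928 < 3/2, so the 3:2 crop keeps the full width 5674 and trims height to 5674 × 2/3 = 3782.67 px.
Top offset = (4928 − 3782.67)/2 = 572.67 px; left offset = 0.
Bottom-right is two-thirds across and two-thirds down within the crop:
x = 0.00 + 2 × 5674.00/3 ≈ 3783; y = 572.67 + 2 × 3782.67/3 ≈ 3094.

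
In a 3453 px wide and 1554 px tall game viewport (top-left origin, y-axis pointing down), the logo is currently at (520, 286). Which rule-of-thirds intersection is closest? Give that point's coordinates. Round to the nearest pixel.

x = 1151 px, y = 518 px

Third lines: x ∈ {1151, 2302}, y ∈ {518, 1036}.
520 is closer to x = 1151; 286 is closer to y = 518.
So the nearest intersection is the upper-left power point.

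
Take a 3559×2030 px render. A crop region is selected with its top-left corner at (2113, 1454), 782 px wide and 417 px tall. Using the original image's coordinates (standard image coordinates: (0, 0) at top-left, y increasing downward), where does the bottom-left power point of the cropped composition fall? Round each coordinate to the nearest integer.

x = 2374 px, y = 1732 px

One third of the crop width 782 is 260.67 px.
One third of the crop height 417 is 139.00 px.
The bottom-left point is one-third across and two-thirds down within the crop:
x = 2113 + 1 × 260.67 ≈ 2374; y = 1454 + 2 × 139.00 ≈ 1732.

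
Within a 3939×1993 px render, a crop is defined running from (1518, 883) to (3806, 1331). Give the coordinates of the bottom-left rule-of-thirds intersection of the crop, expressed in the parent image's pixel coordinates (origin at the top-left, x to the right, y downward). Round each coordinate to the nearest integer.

Crop width = 3806 − 1518 = 2288 px; one third is 762.67 px.
Crop height = 1331 − 883 = 448 px; one third is 149.33 px.
The bottom-left point is one-third across and two-thirds down within the crop:
x = 1518 + 1 × 762.67 ≈ 2281; y = 883 + 2 × 149.33 ≈ 1182.

(2281, 1182)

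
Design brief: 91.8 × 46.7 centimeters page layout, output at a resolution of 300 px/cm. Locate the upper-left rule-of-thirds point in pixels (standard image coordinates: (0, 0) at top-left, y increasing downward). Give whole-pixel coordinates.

x = 9180 px, y = 4670 px

In pixels the canvas is 91.8 × 300 = 27540 wide and 46.7 × 300 = 14010 tall.
The upper-left point is one-third across and one-third down:
x = 1 × 27540/3 ≈ 9180; y = 1 × 14010/3 ≈ 4670.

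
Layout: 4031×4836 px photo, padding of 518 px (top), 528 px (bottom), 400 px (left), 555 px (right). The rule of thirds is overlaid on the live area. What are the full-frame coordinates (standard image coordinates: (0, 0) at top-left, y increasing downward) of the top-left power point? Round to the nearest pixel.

(1425, 1781)

Content width = 4031 − 400 − 555 = 3076 px; content height = 4836 − 518 − 528 = 3790 px.
Top-left is one-third across and one-third down within the live area.
x = 400 + 1 × 3076/3 = 400 + 1025.33 ≈ 1425
y = 518 + 1 × 3790/3 = 518 + 1263.33 ≈ 1781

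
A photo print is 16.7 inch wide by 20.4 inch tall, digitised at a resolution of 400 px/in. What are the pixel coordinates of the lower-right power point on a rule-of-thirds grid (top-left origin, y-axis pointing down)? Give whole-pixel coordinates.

In pixels the canvas is 16.7 × 400 = 6680 wide and 20.4 × 400 = 8160 tall.
The lower-right point is two-thirds across and two-thirds down:
x = 2 × 6680/3 ≈ 4453; y = 2 × 8160/3 ≈ 5440.

(4453, 5440)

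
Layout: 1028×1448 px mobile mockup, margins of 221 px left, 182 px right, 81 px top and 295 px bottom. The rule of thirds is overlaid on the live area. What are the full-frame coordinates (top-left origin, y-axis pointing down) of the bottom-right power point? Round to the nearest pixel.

x = 638 px, y = 796 px

Content width = 1028 − 221 − 182 = 625 px; content height = 1448 − 81 − 295 = 1072 px.
Bottom-right is two-thirds across and two-thirds down within the live area.
x = 221 + 2 × 625/3 = 221 + 416.67 ≈ 638
y = 81 + 2 × 1072/3 = 81 + 714.67 ≈ 796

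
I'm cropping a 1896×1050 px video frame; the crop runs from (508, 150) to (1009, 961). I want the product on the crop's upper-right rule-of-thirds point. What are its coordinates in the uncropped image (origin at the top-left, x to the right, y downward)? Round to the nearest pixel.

(842, 420)

Crop width = 1009 − 508 = 501 px; one third is 167.00 px.
Crop height = 961 − 150 = 811 px; one third is 270.33 px.
The upper-right point is two-thirds across and one-third down within the crop:
x = 508 + 2 × 167.00 ≈ 842; y = 150 + 1 × 270.33 ≈ 420.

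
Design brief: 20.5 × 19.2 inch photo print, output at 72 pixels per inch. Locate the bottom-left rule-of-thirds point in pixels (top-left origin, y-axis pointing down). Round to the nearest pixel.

(492, 922)

In pixels the canvas is 20.5 × 72 = 1476 wide and 19.2 × 72 = 1382.4 tall.
The bottom-left point is one-third across and two-thirds down:
x = 1 × 1476/3 ≈ 492; y = 2 × 1382.4/3 ≈ 922.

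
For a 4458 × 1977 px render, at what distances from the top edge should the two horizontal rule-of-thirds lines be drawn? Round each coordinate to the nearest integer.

659 px and 1318 px

1977 / 3 = 659, so the horizontal lines sit at one and two thirds of 1977.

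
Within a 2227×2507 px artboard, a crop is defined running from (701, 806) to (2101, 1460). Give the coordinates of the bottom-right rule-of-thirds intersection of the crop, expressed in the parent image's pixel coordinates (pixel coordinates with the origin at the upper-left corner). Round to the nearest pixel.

(1634, 1242)

Crop width = 2101 − 701 = 1400 px; one third is 466.67 px.
Crop height = 1460 − 806 = 654 px; one third is 218.00 px.
The bottom-right point is two-thirds across and two-thirds down within the crop:
x = 701 + 2 × 466.67 ≈ 1634; y = 806 + 2 × 218.00 ≈ 1242.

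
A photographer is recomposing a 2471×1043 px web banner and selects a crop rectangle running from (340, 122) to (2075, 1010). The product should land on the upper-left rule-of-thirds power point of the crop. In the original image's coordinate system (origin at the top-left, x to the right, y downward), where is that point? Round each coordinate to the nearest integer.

Crop width = 2075 − 340 = 1735 px; one third is 578.33 px.
Crop height = 1010 − 122 = 888 px; one third is 296.00 px.
The upper-left point is one-third across and one-third down within the crop:
x = 340 + 1 × 578.33 ≈ 918; y = 122 + 1 × 296.00 ≈ 418.

(918, 418)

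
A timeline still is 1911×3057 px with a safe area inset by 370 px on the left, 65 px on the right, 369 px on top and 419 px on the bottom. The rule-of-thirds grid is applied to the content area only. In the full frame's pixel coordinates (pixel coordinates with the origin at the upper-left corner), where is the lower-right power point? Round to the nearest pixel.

Content width = 1911 − 370 − 65 = 1476 px; content height = 3057 − 369 − 419 = 2269 px.
Lower-right is two-thirds across and two-thirds down within the content area.
x = 370 + 2 × 1476/3 = 370 + 984.00 ≈ 1354
y = 369 + 2 × 2269/3 = 369 + 1512.67 ≈ 1882

x = 1354 px, y = 1882 px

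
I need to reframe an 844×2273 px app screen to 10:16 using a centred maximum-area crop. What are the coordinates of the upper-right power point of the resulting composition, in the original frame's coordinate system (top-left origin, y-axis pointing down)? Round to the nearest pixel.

(563, 911)

844/2273 < 10/16, so the 10:16 crop keeps the full width 844 and trims height to 844 × 16/10 = 1350.40 px.
Top offset = (2273 − 1350.40)/2 = 461.30 px; left offset = 0.
Upper-right is two-thirds across and one-third down within the crop:
x = 0.00 + 2 × 844.00/3 ≈ 563; y = 461.30 + 1 × 1350.40/3 ≈ 911.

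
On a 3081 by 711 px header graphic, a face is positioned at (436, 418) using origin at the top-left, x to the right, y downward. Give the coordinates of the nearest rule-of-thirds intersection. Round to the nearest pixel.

Third lines: x ∈ {1027, 2054}, y ∈ {237, 474}.
436 is closer to x = 1027; 418 is closer to y = 474.
So the nearest intersection is the lower-left power point.

x = 1027 px, y = 474 px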